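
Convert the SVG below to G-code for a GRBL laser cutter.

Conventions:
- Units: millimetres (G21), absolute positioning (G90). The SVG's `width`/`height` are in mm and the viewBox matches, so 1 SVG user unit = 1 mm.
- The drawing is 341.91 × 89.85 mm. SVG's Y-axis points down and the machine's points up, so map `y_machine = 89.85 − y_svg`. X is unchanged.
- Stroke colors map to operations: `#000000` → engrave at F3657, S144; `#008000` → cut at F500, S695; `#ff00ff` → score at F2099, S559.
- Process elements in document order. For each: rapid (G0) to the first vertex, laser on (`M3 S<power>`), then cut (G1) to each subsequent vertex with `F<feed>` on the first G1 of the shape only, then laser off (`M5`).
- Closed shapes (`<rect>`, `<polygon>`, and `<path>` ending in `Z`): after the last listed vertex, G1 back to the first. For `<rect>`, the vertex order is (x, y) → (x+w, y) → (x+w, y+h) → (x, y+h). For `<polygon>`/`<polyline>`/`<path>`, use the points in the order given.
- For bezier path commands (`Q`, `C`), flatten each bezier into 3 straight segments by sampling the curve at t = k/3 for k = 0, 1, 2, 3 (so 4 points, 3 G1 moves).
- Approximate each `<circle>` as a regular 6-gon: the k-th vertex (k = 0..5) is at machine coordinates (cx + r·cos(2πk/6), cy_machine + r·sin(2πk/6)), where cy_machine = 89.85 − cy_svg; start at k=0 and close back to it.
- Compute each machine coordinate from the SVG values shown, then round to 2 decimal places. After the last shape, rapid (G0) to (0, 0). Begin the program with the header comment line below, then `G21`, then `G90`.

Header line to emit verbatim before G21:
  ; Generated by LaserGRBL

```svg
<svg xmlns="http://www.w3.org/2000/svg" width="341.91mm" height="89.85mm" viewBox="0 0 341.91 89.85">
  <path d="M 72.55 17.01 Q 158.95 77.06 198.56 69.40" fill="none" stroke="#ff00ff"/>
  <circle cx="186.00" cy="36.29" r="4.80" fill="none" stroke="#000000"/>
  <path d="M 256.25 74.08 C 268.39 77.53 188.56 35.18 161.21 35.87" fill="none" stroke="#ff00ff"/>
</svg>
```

; Generated by LaserGRBL
G21
G90
G0 X72.55 Y72.84
M3 S559
G1 X124.95 Y40.33 F2099
G1 X166.95 Y22.87
G1 X198.56 Y20.45
M5
G0 X190.80 Y53.56
M3 S144
G1 X188.40 Y57.72 F3657
G1 X183.60 Y57.72
G1 X181.20 Y53.56
G1 X183.60 Y49.40
G1 X188.40 Y49.40
G1 X190.80 Y53.56
M5
G0 X256.25 Y15.77
M3 S559
G1 X243.08 Y24.30 F2099
G1 X200.70 Y43.61
G1 X161.21 Y53.98
M5
G0 X0.00 Y0.00

1 u = 1 mm; y_m = 89.85 − y.

[1] `<path>` quadratic bezier, #ff00ff→score S559 F2099: (72.55,72.84) → (124.95,40.33) → (166.95,22.87) → (198.56,20.45)

[2] `<circle>` circle, #000000→engrave S144 F3657: (190.80,53.56) → (188.40,57.72) → (183.60,57.72) → (181.20,53.56) → (183.60,49.40) → (188.40,49.40) → (190.80,53.56) (closed)

[3] `<path>` cubic bezier, #ff00ff→score S559 F2099: (256.25,15.77) → (243.08,24.30) → (200.70,43.61) → (161.21,53.98)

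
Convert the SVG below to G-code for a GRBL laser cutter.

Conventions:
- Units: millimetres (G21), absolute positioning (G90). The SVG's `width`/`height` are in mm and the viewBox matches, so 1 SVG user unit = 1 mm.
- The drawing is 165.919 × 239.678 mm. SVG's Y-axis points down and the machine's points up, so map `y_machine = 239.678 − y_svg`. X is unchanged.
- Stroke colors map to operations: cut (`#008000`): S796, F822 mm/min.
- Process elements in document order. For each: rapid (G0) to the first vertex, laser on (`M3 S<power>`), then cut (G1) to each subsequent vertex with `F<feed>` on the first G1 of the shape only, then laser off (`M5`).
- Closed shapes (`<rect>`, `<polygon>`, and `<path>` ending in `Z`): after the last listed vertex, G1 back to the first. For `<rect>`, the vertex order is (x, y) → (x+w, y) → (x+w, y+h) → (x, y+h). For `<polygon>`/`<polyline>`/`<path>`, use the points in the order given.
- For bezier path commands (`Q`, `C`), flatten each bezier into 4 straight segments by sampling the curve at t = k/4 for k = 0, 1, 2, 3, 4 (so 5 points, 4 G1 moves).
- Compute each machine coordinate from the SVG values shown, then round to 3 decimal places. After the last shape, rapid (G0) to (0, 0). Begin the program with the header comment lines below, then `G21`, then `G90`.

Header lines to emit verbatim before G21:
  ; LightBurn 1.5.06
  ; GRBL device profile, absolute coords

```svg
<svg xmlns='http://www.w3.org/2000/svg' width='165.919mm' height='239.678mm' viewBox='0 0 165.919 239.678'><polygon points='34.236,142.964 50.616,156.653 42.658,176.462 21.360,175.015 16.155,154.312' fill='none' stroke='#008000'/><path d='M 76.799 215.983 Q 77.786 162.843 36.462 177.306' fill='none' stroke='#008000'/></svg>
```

; LightBurn 1.5.06
; GRBL device profile, absolute coords
G21
G90
G0 X34.236 Y96.714
M3 S796
G1 X50.616 Y83.025 F822
G1 X42.658 Y63.216
G1 X21.360 Y64.663
G1 X16.155 Y85.366
G1 X34.236 Y96.714
M5
G0 X76.799 Y23.695
M3 S796
G1 X74.648 Y46.040 F822
G1 X67.208 Y59.934
G1 X54.480 Y65.378
G1 X36.462 Y62.372
M5
G0 X0.000 Y0.000

Since the viewBox matches the mm dimensions, user units are millimetres directly. The only transform is the Y-flip y_m = 239.678 − y_svg.

Shape 1 is a regular polygon drawn with `<polygon>`. Its stroke #008000 means cut at S796, F822. After flipping Y the toolpath is (34.236,96.714) → (50.616,83.025) → (42.658,63.216) → (21.360,64.663) → (16.155,85.366) → (34.236,96.714), returning to the start.

Shape 2 is a quadratic bezier drawn with `<path>`. Its stroke #008000 means cut at S796, F822. After flipping Y the toolpath is (76.799,23.695) → (74.648,46.040) → (67.208,59.934) → (54.480,65.378) → (36.462,62.372).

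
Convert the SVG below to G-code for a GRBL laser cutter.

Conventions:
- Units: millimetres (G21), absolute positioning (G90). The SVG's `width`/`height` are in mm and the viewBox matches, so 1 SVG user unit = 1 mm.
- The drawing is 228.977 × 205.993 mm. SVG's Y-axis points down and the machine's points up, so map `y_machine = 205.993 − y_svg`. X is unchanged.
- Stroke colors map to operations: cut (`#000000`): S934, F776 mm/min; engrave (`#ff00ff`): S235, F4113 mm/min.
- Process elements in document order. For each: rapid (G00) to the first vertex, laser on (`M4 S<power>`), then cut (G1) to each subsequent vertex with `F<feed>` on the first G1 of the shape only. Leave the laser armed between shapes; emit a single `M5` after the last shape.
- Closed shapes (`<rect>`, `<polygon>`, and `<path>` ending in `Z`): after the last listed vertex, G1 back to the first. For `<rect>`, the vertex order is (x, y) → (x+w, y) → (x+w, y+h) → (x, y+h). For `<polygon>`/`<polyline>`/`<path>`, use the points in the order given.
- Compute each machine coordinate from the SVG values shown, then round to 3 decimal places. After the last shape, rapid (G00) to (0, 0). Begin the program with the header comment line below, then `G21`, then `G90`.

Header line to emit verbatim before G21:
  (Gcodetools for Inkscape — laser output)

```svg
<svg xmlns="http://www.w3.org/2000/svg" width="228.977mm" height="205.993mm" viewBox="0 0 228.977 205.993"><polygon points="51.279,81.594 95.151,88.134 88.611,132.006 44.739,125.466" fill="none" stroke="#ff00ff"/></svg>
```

(Gcodetools for Inkscape — laser output)
G21
G90
G00 X51.279 Y124.399
M4 S235
G1 X95.151 Y117.859 F4113
G1 X88.611 Y73.987
G1 X44.739 Y80.527
G1 X51.279 Y124.399
M5
G00 X0.000 Y0.000

1 u = 1 mm; y_m = 205.993 − y.

[1] `<polygon>` regular polygon, #ff00ff→engrave S235 F4113: (51.279,124.399) → (95.151,117.859) → (88.611,73.987) → (44.739,80.527) → (51.279,124.399) (closed)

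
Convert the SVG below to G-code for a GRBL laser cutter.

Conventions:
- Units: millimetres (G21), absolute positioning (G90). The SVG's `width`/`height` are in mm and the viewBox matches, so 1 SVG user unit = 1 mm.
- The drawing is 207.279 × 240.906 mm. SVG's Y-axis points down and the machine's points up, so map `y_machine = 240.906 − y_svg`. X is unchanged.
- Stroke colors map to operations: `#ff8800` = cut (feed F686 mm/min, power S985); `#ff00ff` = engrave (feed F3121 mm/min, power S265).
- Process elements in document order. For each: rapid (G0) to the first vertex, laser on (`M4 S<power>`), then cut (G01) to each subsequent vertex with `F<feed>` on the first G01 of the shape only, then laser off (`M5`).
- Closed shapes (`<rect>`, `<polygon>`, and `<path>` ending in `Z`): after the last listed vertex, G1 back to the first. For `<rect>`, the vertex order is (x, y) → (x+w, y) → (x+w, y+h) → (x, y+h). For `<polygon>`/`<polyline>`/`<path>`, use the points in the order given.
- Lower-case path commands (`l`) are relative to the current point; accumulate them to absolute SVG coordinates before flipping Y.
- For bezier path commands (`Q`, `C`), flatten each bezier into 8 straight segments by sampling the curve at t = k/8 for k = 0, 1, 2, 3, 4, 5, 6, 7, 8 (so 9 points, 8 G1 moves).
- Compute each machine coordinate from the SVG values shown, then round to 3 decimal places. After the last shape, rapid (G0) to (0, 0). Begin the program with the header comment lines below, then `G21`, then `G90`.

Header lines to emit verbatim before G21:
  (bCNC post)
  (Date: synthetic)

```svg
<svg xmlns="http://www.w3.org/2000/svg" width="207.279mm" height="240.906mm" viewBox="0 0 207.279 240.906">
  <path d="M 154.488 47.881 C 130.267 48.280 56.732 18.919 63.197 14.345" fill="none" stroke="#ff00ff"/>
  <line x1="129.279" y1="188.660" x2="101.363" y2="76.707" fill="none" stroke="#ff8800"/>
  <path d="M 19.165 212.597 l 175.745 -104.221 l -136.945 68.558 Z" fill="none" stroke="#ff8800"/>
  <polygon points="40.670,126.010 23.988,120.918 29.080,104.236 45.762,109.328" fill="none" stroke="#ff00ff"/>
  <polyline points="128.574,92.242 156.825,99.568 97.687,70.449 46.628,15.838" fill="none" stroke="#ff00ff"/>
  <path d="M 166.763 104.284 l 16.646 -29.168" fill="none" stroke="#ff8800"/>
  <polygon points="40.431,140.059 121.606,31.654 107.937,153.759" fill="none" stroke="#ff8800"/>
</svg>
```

(bCNC post)
(Date: synthetic)
G21
G90
G0 X154.488 Y193.025
M4 S265
G01 X143.346 Y194.164 F3121
G01 X129.096 Y197.453
G01 X113.254 Y202.255
G01 X97.335 Y207.928
G01 X82.855 Y213.835
G01 X71.328 Y219.335
G01 X64.270 Y223.790
G01 X63.197 Y226.561
M5
G0 X129.279 Y52.246
M4 S985
G01 X101.363 Y164.199 F686
M5
G0 X19.165 Y28.309
M4 S985
G01 X194.910 Y132.530 F686
G01 X57.965 Y63.972
G01 X19.165 Y28.309
M5
G0 X40.670 Y114.896
M4 S265
G01 X23.988 Y119.988 F3121
G01 X29.080 Y136.670
G01 X45.762 Y131.578
G01 X40.670 Y114.896
M5
G0 X128.574 Y148.664
M4 S265
G01 X156.825 Y141.338 F3121
G01 X97.687 Y170.457
G01 X46.628 Y225.068
M5
G0 X166.763 Y136.622
M4 S985
G01 X183.409 Y165.790 F686
M5
G0 X40.431 Y100.847
M4 S985
G01 X121.606 Y209.252 F686
G01 X107.937 Y87.147
G01 X40.431 Y100.847
M5
G0 X0.000 Y0.000

Since the viewBox matches the mm dimensions, user units are millimetres directly. The only transform is the Y-flip y_m = 240.906 − y_svg.

Shape 1 is a cubic bezier drawn with `<path>`. Its stroke #ff00ff means engrave at S265, F3121. After flipping Y the toolpath is (154.488,193.025) → (143.346,194.164) → (129.096,197.453) → (113.254,202.255) → (97.335,207.928) → (82.855,213.835) → (71.328,219.335) → (64.270,223.790) → (63.197,226.561).

Shape 2 is a line segment drawn with `<line>`. Its stroke #ff8800 means cut at S985, F686. After flipping Y the toolpath is (129.279,52.246) → (101.363,164.199).

Shape 3 is a closed polygon drawn with `<path>`. Its stroke #ff8800 means cut at S985, F686. After flipping Y the toolpath is (19.165,28.309) → (194.910,132.530) → (57.965,63.972) → (19.165,28.309), returning to the start.

Shape 4 is a regular polygon drawn with `<polygon>`. Its stroke #ff00ff means engrave at S265, F3121. After flipping Y the toolpath is (40.670,114.896) → (23.988,119.988) → (29.080,136.670) → (45.762,131.578) → (40.670,114.896), returning to the start.

Shape 5 is a open polyline drawn with `<polyline>`. Its stroke #ff00ff means engrave at S265, F3121. After flipping Y the toolpath is (128.574,148.664) → (156.825,141.338) → (97.687,170.457) → (46.628,225.068).

Shape 6 is a line segment drawn with `<path>`. Its stroke #ff8800 means cut at S985, F686. After flipping Y the toolpath is (166.763,136.622) → (183.409,165.790).

Shape 7 is a closed polygon drawn with `<polygon>`. Its stroke #ff8800 means cut at S985, F686. After flipping Y the toolpath is (40.431,100.847) → (121.606,209.252) → (107.937,87.147) → (40.431,100.847), returning to the start.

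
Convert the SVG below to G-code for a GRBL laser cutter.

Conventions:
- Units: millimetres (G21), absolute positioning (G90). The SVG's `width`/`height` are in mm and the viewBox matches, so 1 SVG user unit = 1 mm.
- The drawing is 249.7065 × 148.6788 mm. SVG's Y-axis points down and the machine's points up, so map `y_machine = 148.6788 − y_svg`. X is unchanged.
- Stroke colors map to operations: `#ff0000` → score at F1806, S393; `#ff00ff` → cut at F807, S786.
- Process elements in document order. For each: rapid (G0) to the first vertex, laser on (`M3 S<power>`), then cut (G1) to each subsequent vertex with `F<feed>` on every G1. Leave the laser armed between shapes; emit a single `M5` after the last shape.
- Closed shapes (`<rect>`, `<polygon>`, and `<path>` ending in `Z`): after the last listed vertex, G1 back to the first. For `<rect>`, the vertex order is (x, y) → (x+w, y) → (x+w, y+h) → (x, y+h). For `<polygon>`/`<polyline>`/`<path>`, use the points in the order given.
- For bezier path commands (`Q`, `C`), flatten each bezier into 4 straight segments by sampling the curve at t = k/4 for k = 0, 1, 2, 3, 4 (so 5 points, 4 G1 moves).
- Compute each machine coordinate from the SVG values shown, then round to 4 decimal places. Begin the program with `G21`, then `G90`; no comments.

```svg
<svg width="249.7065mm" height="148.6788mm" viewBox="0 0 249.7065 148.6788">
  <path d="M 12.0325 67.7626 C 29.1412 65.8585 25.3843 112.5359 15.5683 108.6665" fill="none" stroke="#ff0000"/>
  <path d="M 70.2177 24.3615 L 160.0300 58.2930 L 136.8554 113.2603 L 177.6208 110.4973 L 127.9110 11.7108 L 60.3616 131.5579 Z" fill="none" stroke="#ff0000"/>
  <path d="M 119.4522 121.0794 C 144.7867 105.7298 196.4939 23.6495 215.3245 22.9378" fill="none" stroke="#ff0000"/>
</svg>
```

G21
G90
G0 X12.0325 Y80.9162
M3 S393
G1 X21.1831 Y74.7841 F1806
G1 X23.8972 Y59.7273 F1806
G1 X21.5629 Y45.0389 F1806
G1 X15.5683 Y40.0123 F1806
G0 X70.2177 Y124.3173
M3 S393
G1 X160.0300 Y90.3858 F1806
G1 X136.8554 Y35.4185 F1806
G1 X177.6208 Y38.1815 F1806
G1 X127.9110 Y136.9680 F1806
G1 X60.3616 Y17.1209 F1806
G1 X70.2177 Y124.3173 F1806
G0 X119.4522 Y27.5994
M3 S393
G1 X142.4722 Y49.3096 F1806
G1 X169.8273 Y82.1594 F1806
G1 X195.9630 Y112.2647 F1806
G1 X215.3245 Y125.7410 F1806
M5

1 u = 1 mm; y_m = 148.6788 − y.

[1] `<path>` cubic bezier, #ff0000→score S393 F1806: (12.0325,80.9162) → (21.1831,74.7841) → (23.8972,59.7273) → (21.5629,45.0389) → (15.5683,40.0123)

[2] `<path>` closed polygon, #ff0000→score S393 F1806: (70.2177,124.3173) → (160.0300,90.3858) → (136.8554,35.4185) → (177.6208,38.1815) → (127.9110,136.9680) → (60.3616,17.1209) → (70.2177,124.3173) (closed)

[3] `<path>` cubic bezier, #ff0000→score S393 F1806: (119.4522,27.5994) → (142.4722,49.3096) → (169.8273,82.1594) → (195.9630,112.2647) → (215.3245,125.7410)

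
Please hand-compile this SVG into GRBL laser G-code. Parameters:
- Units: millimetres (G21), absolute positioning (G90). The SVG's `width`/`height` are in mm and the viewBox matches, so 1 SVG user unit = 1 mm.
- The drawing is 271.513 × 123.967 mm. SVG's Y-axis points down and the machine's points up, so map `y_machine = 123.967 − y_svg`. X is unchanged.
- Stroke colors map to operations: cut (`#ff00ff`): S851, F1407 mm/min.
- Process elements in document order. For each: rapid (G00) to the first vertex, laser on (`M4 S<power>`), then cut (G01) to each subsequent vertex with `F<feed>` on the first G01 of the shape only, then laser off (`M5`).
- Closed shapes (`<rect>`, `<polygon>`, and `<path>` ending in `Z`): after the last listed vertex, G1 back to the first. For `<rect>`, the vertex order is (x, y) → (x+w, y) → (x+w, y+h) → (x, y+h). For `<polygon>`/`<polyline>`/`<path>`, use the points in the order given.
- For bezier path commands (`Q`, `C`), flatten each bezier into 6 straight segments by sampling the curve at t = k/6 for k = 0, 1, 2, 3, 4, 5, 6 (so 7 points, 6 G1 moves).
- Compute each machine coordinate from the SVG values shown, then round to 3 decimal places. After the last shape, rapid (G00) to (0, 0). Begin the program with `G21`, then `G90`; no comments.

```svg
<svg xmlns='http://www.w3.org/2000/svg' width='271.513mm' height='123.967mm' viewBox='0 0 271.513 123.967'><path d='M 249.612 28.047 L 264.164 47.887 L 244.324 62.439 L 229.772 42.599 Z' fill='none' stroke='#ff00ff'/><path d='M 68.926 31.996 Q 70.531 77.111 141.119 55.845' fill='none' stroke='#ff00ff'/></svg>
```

G21
G90
G00 X249.612 Y95.920
M4 S851
G01 X264.164 Y76.080 F1407
G01 X244.324 Y61.528
G01 X229.772 Y81.368
G01 X249.612 Y95.920
M5
G00 X68.926 Y91.971
M4 S851
G01 X71.377 Y78.777 F1407
G01 X77.661 Y69.270
G01 X87.777 Y63.451
G01 X101.725 Y61.320
G01 X119.506 Y62.877
G01 X141.119 Y68.122
M5
G00 X0.000 Y0.000

Since the viewBox matches the mm dimensions, user units are millimetres directly. The only transform is the Y-flip y_m = 123.967 − y_svg.

Shape 1 is a regular polygon drawn with `<path>`. Its stroke #ff00ff means cut at S851, F1407. After flipping Y the toolpath is (249.612,95.920) → (264.164,76.080) → (244.324,61.528) → (229.772,81.368) → (249.612,95.920), returning to the start.

Shape 2 is a quadratic bezier drawn with `<path>`. Its stroke #ff00ff means cut at S851, F1407. After flipping Y the toolpath is (68.926,91.971) → (71.377,78.777) → (77.661,69.270) → (87.777,63.451) → (101.725,61.320) → (119.506,62.877) → (141.119,68.122).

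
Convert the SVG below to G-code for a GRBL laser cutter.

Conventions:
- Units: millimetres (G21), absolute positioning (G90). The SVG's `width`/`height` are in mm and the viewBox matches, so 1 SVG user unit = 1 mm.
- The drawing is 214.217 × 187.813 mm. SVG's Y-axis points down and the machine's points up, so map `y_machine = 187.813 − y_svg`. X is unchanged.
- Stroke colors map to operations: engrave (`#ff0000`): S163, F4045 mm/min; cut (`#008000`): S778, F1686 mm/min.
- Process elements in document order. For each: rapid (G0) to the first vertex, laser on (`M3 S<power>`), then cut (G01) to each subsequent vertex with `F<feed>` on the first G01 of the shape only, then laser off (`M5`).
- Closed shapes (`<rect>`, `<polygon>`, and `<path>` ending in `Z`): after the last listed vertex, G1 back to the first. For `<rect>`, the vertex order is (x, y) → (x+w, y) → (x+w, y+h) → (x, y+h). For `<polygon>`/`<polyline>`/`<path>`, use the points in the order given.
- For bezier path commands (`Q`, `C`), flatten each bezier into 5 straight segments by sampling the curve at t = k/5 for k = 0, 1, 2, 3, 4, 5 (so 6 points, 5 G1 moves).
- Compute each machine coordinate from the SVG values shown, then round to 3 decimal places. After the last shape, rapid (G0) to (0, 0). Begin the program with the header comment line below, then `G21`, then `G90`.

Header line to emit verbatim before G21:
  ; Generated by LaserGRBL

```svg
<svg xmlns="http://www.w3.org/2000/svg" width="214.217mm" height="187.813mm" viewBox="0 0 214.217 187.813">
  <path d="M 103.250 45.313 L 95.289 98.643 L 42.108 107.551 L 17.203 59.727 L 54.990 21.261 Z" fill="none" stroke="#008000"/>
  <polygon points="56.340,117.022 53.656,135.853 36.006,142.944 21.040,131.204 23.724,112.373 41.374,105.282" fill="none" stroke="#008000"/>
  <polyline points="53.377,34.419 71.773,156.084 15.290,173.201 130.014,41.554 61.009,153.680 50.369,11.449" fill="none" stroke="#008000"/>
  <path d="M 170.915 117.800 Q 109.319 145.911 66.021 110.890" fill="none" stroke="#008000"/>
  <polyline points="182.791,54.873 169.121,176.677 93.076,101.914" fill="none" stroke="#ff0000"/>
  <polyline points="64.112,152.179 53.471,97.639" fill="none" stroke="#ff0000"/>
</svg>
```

; Generated by LaserGRBL
G21
G90
G0 X103.250 Y142.500
M3 S778
G01 X95.289 Y89.170 F1686
G01 X42.108 Y80.262
G01 X17.203 Y128.086
G01 X54.990 Y166.552
G01 X103.250 Y142.500
M5
G0 X56.340 Y70.791
M3 S778
G01 X53.656 Y51.960 F1686
G01 X36.006 Y44.869
G01 X21.040 Y56.609
G01 X23.724 Y75.440
G01 X41.374 Y82.531
G01 X56.340 Y70.791
M5
G0 X53.377 Y153.394
M3 S778
G01 X71.773 Y31.729 F1686
G01 X15.290 Y14.612
G01 X130.014 Y146.259
G01 X61.009 Y34.133
G01 X50.369 Y176.364
M5
G0 X170.915 Y70.013
M3 S778
G01 X147.009 Y61.294 F1686
G01 X124.566 Y57.625
G01 X103.587 Y59.007
G01 X84.072 Y65.440
G01 X66.021 Y76.923
M5
G0 X182.791 Y132.940
M3 S163
G01 X169.121 Y11.136 F4045
G01 X93.076 Y85.899
M5
G0 X64.112 Y35.634
M3 S163
G01 X53.471 Y90.174 F4045
M5
G0 X0.000 Y0.000

viewBox `0 0 214.217 187.813` with mm width/height → 1 unit = 1 mm. Flip: y_m = 187.813 − y_svg.

**Shape 1** — `<path>` regular polygon, stroke `#008000` → cut (S778, F1686). Machine vertices: (103.250,142.500) → (95.289,89.170) → (42.108,80.262) → (17.203,128.086) → (54.990,166.552) → (103.250,142.500). Closed: final G1 returns to the first vertex.

**Shape 2** — `<polygon>` regular polygon, stroke `#008000` → cut (S778, F1686). Machine vertices: (56.340,70.791) → (53.656,51.960) → (36.006,44.869) → (21.040,56.609) → (23.724,75.440) → (41.374,82.531) → (56.340,70.791). Closed: final G1 returns to the first vertex.

**Shape 3** — `<polyline>` open polyline, stroke `#008000` → cut (S778, F1686). Machine vertices: (53.377,153.394) → (71.773,31.729) → (15.290,14.612) → (130.014,146.259) → (61.009,34.133) → (50.369,176.364). Open path.

**Shape 4** — `<path>` quadratic bezier, stroke `#008000` → cut (S778, F1686). Control points (SVG): P0=(170.915,117.800), P1=(109.319,145.911), P2=(66.021,110.890); sampled at t=k/5. Machine vertices: (170.915,70.013) → (147.009,61.294) → (124.566,57.625) → (103.587,59.007) → (84.072,65.440) → (66.021,76.923). Open path.

**Shape 5** — `<polyline>` open polyline, stroke `#ff0000` → engrave (S163, F4045). Machine vertices: (182.791,132.940) → (169.121,11.136) → (93.076,85.899). Open path.

**Shape 6** — `<polyline>` line segment, stroke `#ff0000` → engrave (S163, F4045). Machine vertices: (64.112,35.634) → (53.471,90.174). Open path.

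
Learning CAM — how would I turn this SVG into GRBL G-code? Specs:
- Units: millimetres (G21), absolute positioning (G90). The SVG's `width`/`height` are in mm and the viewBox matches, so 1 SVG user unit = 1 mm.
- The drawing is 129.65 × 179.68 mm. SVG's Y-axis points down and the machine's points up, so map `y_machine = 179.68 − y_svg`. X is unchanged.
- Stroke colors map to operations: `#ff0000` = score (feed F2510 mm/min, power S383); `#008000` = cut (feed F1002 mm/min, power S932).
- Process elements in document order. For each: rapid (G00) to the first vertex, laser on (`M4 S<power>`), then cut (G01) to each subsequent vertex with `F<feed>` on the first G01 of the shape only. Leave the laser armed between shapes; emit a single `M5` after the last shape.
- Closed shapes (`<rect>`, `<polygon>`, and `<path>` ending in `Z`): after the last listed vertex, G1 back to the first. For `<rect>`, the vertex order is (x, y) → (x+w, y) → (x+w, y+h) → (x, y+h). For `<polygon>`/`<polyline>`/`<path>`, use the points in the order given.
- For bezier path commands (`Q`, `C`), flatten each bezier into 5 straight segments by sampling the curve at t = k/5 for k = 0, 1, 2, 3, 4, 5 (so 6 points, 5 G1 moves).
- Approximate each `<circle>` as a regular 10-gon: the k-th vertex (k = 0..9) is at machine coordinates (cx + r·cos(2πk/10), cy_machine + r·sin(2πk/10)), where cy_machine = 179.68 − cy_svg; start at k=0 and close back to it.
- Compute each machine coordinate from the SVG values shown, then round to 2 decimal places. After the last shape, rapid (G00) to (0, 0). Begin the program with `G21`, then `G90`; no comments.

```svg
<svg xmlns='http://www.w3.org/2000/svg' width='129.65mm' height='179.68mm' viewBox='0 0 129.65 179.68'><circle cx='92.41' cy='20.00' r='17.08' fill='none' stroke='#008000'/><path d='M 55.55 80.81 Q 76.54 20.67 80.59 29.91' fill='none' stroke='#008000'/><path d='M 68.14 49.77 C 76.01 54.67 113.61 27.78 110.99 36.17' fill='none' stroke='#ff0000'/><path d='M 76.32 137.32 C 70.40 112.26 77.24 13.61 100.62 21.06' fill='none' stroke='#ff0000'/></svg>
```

1 u = 1 mm; y_m = 179.68 − y.

[1] `<circle>` circle, #008000→cut S932 F1002: (109.49,159.68) → (106.23,169.72) → (97.69,175.92) → (87.13,175.92) → (78.59,169.72) → (75.33,159.68) → (78.59,149.64) → (87.13,143.44) → (97.69,143.44) → (106.23,149.64) → (109.49,159.68) (closed)

[2] `<path>` quadratic bezier, #008000→cut S932 F1002: (55.55,98.87) → (63.27,120.15) → (69.63,135.88) → (74.64,146.06) → (78.29,150.69) → (80.59,149.77)

[3] `<path>` cubic bezier, #ff0000→score S383 F2510: (68.14,129.91) → (75.87,130.25) → (87.38,135.00) → (99.31,140.94) → (108.30,144.85) → (110.99,143.51)

[4] `<path>` cubic bezier, #ff0000→score S383 F2510: (76.32,42.36) → (74.33,64.79) → (75.58,96.26) → (80.26,128.13) → (88.55,151.80) → (100.62,158.62)

G21
G90
G00 X109.49 Y159.68
M4 S932
G01 X106.23 Y169.72 F1002
G01 X97.69 Y175.92
G01 X87.13 Y175.92
G01 X78.59 Y169.72
G01 X75.33 Y159.68
G01 X78.59 Y149.64
G01 X87.13 Y143.44
G01 X97.69 Y143.44
G01 X106.23 Y149.64
G01 X109.49 Y159.68
G00 X55.55 Y98.87
M4 S932
G01 X63.27 Y120.15 F1002
G01 X69.63 Y135.88
G01 X74.64 Y146.06
G01 X78.29 Y150.69
G01 X80.59 Y149.77
G00 X68.14 Y129.91
M4 S383
G01 X75.87 Y130.25 F2510
G01 X87.38 Y135.00
G01 X99.31 Y140.94
G01 X108.30 Y144.85
G01 X110.99 Y143.51
G00 X76.32 Y42.36
M4 S383
G01 X74.33 Y64.79 F2510
G01 X75.58 Y96.26
G01 X80.26 Y128.13
G01 X88.55 Y151.80
G01 X100.62 Y158.62
M5
G00 X0.00 Y0.00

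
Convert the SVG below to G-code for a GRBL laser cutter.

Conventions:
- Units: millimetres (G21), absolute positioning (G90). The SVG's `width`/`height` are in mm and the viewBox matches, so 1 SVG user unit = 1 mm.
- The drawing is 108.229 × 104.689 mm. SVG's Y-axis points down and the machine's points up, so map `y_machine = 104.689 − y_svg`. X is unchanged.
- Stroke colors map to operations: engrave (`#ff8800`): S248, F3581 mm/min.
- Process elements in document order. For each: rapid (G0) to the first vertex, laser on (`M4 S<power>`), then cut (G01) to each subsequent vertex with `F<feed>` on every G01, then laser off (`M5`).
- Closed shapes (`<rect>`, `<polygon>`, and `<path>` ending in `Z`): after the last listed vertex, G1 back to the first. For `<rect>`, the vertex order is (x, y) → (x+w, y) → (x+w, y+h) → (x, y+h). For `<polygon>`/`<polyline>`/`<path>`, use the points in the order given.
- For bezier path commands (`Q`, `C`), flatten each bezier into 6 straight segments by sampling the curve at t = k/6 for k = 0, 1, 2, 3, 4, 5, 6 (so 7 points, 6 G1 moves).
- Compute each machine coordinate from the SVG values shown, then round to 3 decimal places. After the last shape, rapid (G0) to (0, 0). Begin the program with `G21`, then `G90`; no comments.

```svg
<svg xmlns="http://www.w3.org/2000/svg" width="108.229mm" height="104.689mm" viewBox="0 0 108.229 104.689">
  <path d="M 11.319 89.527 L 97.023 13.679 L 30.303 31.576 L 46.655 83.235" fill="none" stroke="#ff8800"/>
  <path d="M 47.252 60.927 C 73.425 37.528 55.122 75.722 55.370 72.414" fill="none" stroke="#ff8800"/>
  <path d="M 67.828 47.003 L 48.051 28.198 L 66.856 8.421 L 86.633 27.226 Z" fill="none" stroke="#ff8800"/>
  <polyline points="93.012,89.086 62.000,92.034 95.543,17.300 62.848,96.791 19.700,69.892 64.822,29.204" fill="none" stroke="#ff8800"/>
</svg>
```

Since the viewBox matches the mm dimensions, user units are millimetres directly. The only transform is the Y-flip y_m = 104.689 − y_svg.

Shape 1 is a open polyline drawn with `<path>`. Its stroke #ff8800 means engrave at S248, F3581. After flipping Y the toolpath is (11.319,15.162) → (97.023,91.010) → (30.303,73.113) → (46.655,21.454).

Shape 2 is a cubic bezier drawn with `<path>`. Its stroke #ff8800 means engrave at S248, F3581. After flipping Y the toolpath is (47.252,43.762) → (56.924,50.806) → (60.934,50.448) → (61.033,45.553) → (58.971,38.983) → (56.500,33.602) → (55.370,32.275).

Shape 3 is a regular polygon drawn with `<path>`. Its stroke #ff8800 means engrave at S248, F3581. After flipping Y the toolpath is (67.828,57.686) → (48.051,76.491) → (66.856,96.268) → (86.633,77.463) → (67.828,57.686), returning to the start.

Shape 4 is a open polyline drawn with `<polyline>`. Its stroke #ff8800 means engrave at S248, F3581. After flipping Y the toolpath is (93.012,15.603) → (62.000,12.655) → (95.543,87.389) → (62.848,7.898) → (19.700,34.797) → (64.822,75.485).

G21
G90
G0 X11.319 Y15.162
M4 S248
G01 X97.023 Y91.010 F3581
G01 X30.303 Y73.113 F3581
G01 X46.655 Y21.454 F3581
M5
G0 X47.252 Y43.762
M4 S248
G01 X56.924 Y50.806 F3581
G01 X60.934 Y50.448 F3581
G01 X61.033 Y45.553 F3581
G01 X58.971 Y38.983 F3581
G01 X56.500 Y33.602 F3581
G01 X55.370 Y32.275 F3581
M5
G0 X67.828 Y57.686
M4 S248
G01 X48.051 Y76.491 F3581
G01 X66.856 Y96.268 F3581
G01 X86.633 Y77.463 F3581
G01 X67.828 Y57.686 F3581
M5
G0 X93.012 Y15.603
M4 S248
G01 X62.000 Y12.655 F3581
G01 X95.543 Y87.389 F3581
G01 X62.848 Y7.898 F3581
G01 X19.700 Y34.797 F3581
G01 X64.822 Y75.485 F3581
M5
G0 X0.000 Y0.000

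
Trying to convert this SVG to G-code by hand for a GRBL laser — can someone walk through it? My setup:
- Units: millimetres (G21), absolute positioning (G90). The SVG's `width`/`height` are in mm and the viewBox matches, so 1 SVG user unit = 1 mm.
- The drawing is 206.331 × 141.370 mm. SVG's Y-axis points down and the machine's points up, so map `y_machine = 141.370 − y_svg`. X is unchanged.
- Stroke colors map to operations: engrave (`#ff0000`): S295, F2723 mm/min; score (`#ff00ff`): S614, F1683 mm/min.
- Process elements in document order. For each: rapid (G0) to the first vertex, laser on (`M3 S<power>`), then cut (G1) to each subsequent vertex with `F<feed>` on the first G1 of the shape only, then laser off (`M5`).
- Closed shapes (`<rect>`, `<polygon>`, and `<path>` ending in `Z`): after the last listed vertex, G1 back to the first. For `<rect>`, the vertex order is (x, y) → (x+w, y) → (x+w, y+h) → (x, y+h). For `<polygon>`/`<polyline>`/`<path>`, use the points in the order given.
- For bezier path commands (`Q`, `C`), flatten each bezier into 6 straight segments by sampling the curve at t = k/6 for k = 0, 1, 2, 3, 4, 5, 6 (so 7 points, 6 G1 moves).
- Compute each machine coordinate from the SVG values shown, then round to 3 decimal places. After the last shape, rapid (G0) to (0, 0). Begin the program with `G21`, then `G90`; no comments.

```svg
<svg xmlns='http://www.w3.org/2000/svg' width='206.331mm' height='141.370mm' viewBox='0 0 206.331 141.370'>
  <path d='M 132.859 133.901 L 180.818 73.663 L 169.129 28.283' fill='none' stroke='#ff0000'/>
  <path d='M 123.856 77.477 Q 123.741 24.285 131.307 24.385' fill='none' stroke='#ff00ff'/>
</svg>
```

G21
G90
G0 X132.859 Y7.469
M3 S295
G1 X180.818 Y67.707 F2723
G1 X169.129 Y113.087
M5
G0 X123.856 Y63.893
M3 S614
G1 X124.031 Y80.143 F1683
G1 X124.633 Y93.433
G1 X125.661 Y103.762
G1 X127.116 Y111.130
G1 X128.998 Y115.538
G1 X131.307 Y116.985
M5
G0 X0.000 Y0.000

viewBox `0 0 206.331 141.370` with mm width/height → 1 unit = 1 mm. Flip: y_m = 141.370 − y_svg.

**Shape 1** — `<path>` open polyline, stroke `#ff0000` → engrave (S295, F2723). Machine vertices: (132.859,7.469) → (180.818,67.707) → (169.129,113.087). Open path.

**Shape 2** — `<path>` quadratic bezier, stroke `#ff00ff` → score (S614, F1683). Control points (SVG): P0=(123.856,77.477), P1=(123.741,24.285), P2=(131.307,24.385); sampled at t=k/6. Machine vertices: (123.856,63.893) → (124.031,80.143) → (124.633,93.433) → (125.661,103.762) → (127.116,111.130) → (128.998,115.538) → (131.307,116.985). Open path.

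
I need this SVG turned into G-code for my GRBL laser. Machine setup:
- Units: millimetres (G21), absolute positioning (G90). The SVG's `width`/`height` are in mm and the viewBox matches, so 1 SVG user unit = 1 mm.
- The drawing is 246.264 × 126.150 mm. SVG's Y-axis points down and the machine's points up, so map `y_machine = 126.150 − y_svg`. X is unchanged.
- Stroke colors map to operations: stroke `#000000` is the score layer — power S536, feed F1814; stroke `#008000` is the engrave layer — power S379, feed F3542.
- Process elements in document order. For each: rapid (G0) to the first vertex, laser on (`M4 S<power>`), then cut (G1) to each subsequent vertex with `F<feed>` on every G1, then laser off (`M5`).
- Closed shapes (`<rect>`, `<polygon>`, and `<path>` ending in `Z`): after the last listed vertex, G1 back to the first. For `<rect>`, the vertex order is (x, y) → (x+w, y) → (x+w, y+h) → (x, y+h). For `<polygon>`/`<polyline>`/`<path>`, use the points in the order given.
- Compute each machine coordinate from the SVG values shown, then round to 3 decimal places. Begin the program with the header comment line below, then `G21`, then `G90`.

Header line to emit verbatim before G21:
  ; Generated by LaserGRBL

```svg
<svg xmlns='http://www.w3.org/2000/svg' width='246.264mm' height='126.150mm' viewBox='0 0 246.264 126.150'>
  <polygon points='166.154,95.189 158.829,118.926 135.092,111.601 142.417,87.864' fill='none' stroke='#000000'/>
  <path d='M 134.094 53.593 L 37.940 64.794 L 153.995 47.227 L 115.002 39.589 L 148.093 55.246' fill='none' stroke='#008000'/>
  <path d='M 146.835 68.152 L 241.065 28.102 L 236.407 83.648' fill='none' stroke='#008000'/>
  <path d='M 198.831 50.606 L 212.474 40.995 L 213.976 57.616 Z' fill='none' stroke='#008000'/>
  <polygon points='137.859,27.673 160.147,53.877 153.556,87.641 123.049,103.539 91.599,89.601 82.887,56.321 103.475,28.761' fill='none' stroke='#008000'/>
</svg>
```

; Generated by LaserGRBL
G21
G90
G0 X166.154 Y30.961
M4 S536
G1 X158.829 Y7.224 F1814
G1 X135.092 Y14.549 F1814
G1 X142.417 Y38.286 F1814
G1 X166.154 Y30.961 F1814
M5
G0 X134.094 Y72.557
M4 S379
G1 X37.940 Y61.356 F3542
G1 X153.995 Y78.923 F3542
G1 X115.002 Y86.561 F3542
G1 X148.093 Y70.904 F3542
M5
G0 X146.835 Y57.998
M4 S379
G1 X241.065 Y98.048 F3542
G1 X236.407 Y42.502 F3542
M5
G0 X198.831 Y75.544
M4 S379
G1 X212.474 Y85.155 F3542
G1 X213.976 Y68.534 F3542
G1 X198.831 Y75.544 F3542
M5
G0 X137.859 Y98.477
M4 S379
G1 X160.147 Y72.273 F3542
G1 X153.556 Y38.509 F3542
G1 X123.049 Y22.611 F3542
G1 X91.599 Y36.549 F3542
G1 X82.887 Y69.829 F3542
G1 X103.475 Y97.389 F3542
G1 X137.859 Y98.477 F3542
M5

viewBox `0 0 246.264 126.150` with mm width/height → 1 unit = 1 mm. Flip: y_m = 126.150 − y_svg.

**Shape 1** — `<polygon>` regular polygon, stroke `#000000` → score (S536, F1814). Machine vertices: (166.154,30.961) → (158.829,7.224) → (135.092,14.549) → (142.417,38.286) → (166.154,30.961). Closed: final G1 returns to the first vertex.

**Shape 2** — `<path>` open polyline, stroke `#008000` → engrave (S379, F3542). Machine vertices: (134.094,72.557) → (37.940,61.356) → (153.995,78.923) → (115.002,86.561) → (148.093,70.904). Open path.

**Shape 3** — `<path>` open polyline, stroke `#008000` → engrave (S379, F3542). Machine vertices: (146.835,57.998) → (241.065,98.048) → (236.407,42.502). Open path.

**Shape 4** — `<path>` regular polygon, stroke `#008000` → engrave (S379, F3542). Machine vertices: (198.831,75.544) → (212.474,85.155) → (213.976,68.534) → (198.831,75.544). Closed: final G1 returns to the first vertex.

**Shape 5** — `<polygon>` regular polygon, stroke `#008000` → engrave (S379, F3542). Machine vertices: (137.859,98.477) → (160.147,72.273) → (153.556,38.509) → (123.049,22.611) → (91.599,36.549) → (82.887,69.829) → (103.475,97.389) → (137.859,98.477). Closed: final G1 returns to the first vertex.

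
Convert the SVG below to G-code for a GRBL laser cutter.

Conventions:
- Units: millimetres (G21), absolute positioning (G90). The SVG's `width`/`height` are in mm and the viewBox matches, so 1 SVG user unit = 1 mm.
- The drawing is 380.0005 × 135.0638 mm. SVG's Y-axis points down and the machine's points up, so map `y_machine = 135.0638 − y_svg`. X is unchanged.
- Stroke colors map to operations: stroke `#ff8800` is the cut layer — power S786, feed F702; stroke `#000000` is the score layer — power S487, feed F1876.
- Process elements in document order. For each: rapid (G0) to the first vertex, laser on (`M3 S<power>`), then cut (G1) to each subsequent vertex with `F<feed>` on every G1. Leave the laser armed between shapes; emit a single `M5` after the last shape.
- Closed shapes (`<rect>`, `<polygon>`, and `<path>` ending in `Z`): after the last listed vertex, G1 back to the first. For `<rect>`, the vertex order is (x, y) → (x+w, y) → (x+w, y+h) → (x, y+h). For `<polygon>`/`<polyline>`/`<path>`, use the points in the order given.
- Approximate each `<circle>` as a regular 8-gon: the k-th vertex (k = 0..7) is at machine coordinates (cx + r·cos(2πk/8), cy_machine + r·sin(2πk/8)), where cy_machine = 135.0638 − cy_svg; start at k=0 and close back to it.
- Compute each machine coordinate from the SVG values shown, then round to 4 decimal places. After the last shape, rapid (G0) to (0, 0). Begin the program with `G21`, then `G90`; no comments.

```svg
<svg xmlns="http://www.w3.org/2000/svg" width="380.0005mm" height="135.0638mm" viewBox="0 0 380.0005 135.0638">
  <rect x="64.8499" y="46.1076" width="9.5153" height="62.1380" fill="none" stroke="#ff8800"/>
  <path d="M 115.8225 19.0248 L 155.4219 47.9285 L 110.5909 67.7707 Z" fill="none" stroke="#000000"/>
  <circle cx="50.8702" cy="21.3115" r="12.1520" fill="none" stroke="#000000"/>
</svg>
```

G21
G90
G0 X64.8499 Y88.9562
M3 S786
G1 X74.3652 Y88.9562 F702
G1 X74.3652 Y26.8182 F702
G1 X64.8499 Y26.8182 F702
G1 X64.8499 Y88.9562 F702
G0 X115.8225 Y116.0390
M3 S487
G1 X155.4219 Y87.1353 F1876
G1 X110.5909 Y67.2931 F1876
G1 X115.8225 Y116.0390 F1876
G0 X63.0222 Y113.7523
M3 S487
G1 X59.4630 Y122.3451 F1876
G1 X50.8702 Y125.9043 F1876
G1 X42.2774 Y122.3451 F1876
G1 X38.7182 Y113.7523 F1876
G1 X42.2774 Y105.1595 F1876
G1 X50.8702 Y101.6003 F1876
G1 X59.4630 Y105.1595 F1876
G1 X63.0222 Y113.7523 F1876
M5
G0 X0.0000 Y0.0000

viewBox `0 0 380.0005 135.0638` with mm width/height → 1 unit = 1 mm. Flip: y_m = 135.0638 − y_svg.

**Shape 1** — `<rect>` rectangle, stroke `#ff8800` → cut (S786, F702). Machine vertices: (64.8499,88.9562) → (74.3652,88.9562) → (74.3652,26.8182) → (64.8499,26.8182) → (64.8499,88.9562). Closed: final G1 returns to the first vertex.

**Shape 2** — `<path>` regular polygon, stroke `#000000` → score (S487, F1876). Machine vertices: (115.8225,116.0390) → (155.4219,87.1353) → (110.5909,67.2931) → (115.8225,116.0390). Closed: final G1 returns to the first vertex.

**Shape 3** — `<circle>` circle, stroke `#000000` → score (S487, F1876). Machine vertices: (63.0222,113.7523) → (59.4630,122.3451) → (50.8702,125.9043) → (42.2774,122.3451) → (38.7182,113.7523) → (42.2774,105.1595) → (50.8702,101.6003) → (59.4630,105.1595) → (63.0222,113.7523). Closed: final G1 returns to the first vertex.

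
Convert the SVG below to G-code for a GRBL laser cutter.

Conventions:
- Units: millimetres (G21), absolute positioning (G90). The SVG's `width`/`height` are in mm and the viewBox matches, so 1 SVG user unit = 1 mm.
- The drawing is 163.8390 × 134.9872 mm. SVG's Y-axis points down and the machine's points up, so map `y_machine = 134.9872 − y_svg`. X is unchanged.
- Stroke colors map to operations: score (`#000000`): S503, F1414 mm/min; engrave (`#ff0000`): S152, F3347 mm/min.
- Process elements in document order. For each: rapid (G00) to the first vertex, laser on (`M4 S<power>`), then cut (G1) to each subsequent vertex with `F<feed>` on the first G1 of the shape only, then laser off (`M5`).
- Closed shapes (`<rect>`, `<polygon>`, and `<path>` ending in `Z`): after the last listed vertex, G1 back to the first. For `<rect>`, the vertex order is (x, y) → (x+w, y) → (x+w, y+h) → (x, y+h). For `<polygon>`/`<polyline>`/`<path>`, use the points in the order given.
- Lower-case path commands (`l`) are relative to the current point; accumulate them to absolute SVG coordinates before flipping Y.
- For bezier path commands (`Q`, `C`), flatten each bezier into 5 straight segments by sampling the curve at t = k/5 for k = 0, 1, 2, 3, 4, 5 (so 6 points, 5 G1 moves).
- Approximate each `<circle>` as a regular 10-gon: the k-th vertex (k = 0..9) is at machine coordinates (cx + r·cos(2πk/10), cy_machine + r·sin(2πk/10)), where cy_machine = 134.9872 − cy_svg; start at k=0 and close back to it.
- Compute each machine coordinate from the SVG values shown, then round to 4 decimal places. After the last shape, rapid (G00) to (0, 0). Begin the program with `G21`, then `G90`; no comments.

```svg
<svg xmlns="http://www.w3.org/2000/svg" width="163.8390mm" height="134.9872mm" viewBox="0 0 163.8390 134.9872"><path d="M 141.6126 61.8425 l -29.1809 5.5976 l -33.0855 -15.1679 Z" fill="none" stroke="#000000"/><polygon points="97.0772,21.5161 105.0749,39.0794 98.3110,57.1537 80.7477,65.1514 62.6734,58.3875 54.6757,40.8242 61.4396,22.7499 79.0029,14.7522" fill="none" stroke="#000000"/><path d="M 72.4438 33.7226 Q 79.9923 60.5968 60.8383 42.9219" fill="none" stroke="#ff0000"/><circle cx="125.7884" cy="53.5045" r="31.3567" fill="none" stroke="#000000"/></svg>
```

G21
G90
G00 X141.6126 Y73.1447
M4 S503
G1 X112.4317 Y67.5471 F1414
G1 X79.3462 Y82.7150
G1 X141.6126 Y73.1447
M5
G00 X97.0772 Y113.4711
M4 S503
G1 X105.0749 Y95.9078 F1414
G1 X98.3110 Y77.8335
G1 X80.7477 Y69.8358
G1 X62.6734 Y76.5997
G1 X54.6757 Y94.1630
G1 X61.4396 Y112.2373
G1 X79.0029 Y120.2350
G1 X97.0772 Y113.4711
M5
G00 X72.4438 Y101.2646
M4 S152
G1 X74.3951 Y92.2969 F3347
G1 X74.2102 Y86.8931
G1 X71.8891 Y85.0532
G1 X67.4318 Y86.7773
G1 X60.8383 Y92.0653
M5
G00 X157.1451 Y81.4827
M4 S503
G1 X151.1565 Y99.9137 F1414
G1 X135.4782 Y111.3047
G1 X116.0986 Y111.3047
G1 X100.4203 Y99.9137
G1 X94.4317 Y81.4827
G1 X100.4203 Y63.0517
G1 X116.0986 Y51.6607
G1 X135.4782 Y51.6607
G1 X151.1565 Y63.0517
G1 X157.1451 Y81.4827
M5
G00 X0.0000 Y0.0000

Since the viewBox matches the mm dimensions, user units are millimetres directly. The only transform is the Y-flip y_m = 134.9872 − y_svg.

Shape 1 is a closed polygon drawn with `<path>`. Its stroke #000000 means score at S503, F1414. After flipping Y the toolpath is (141.6126,73.1447) → (112.4317,67.5471) → (79.3462,82.7150) → (141.6126,73.1447), returning to the start.

Shape 2 is a regular polygon drawn with `<polygon>`. Its stroke #000000 means score at S503, F1414. After flipping Y the toolpath is (97.0772,113.4711) → (105.0749,95.9078) → (98.3110,77.8335) → (80.7477,69.8358) → (62.6734,76.5997) → (54.6757,94.1630) → (61.4396,112.2373) → (79.0029,120.2350) → (97.0772,113.4711), returning to the start.

Shape 3 is a quadratic bezier drawn with `<path>`. Its stroke #ff0000 means engrave at S152, F3347. After flipping Y the toolpath is (72.4438,101.2646) → (74.3951,92.2969) → (74.2102,86.8931) → (71.8891,85.0532) → (67.4318,86.7773) → (60.8383,92.0653).

Shape 4 is a circle drawn with `<circle>`. Its stroke #000000 means score at S503, F1414. After flipping Y the toolpath is (157.1451,81.4827) → (151.1565,99.9137) → (135.4782,111.3047) → (116.0986,111.3047) → (100.4203,99.9137) → (94.4317,81.4827) → (100.4203,63.0517) → (116.0986,51.6607) → (135.4782,51.6607) → (151.1565,63.0517) → (157.1451,81.4827), returning to the start.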